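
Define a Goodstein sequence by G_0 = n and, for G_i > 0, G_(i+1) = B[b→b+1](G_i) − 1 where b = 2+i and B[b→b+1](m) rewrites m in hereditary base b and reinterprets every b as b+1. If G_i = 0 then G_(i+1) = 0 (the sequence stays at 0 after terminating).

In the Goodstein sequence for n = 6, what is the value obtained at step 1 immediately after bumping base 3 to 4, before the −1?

258

6 —HB2→ 2^2 + 2 —bump→ 3^3 + 3 = 30 —(−1)→ 29
29 —HB3→ 3^3 + 2 —bump→ 4^4 + 2 = 258 —(−1)→ 257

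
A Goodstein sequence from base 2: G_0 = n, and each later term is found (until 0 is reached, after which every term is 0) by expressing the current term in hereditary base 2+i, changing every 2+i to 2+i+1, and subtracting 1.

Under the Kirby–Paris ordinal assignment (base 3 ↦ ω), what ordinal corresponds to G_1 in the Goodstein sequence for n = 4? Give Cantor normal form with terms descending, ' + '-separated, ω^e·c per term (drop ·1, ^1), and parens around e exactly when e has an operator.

ω^2·2 + ω·2 + 2

G_0=4  [base 2] 2^2  →[2↦3]→  3^3 = 27  −1 ⇒ G_1=26
G_1=26  [base 3] 2·3^2 + 2·3 + 2  →[3↦4]→  2·4^2 + 2·4 + 2 = 42  −1 ⇒ G_2=41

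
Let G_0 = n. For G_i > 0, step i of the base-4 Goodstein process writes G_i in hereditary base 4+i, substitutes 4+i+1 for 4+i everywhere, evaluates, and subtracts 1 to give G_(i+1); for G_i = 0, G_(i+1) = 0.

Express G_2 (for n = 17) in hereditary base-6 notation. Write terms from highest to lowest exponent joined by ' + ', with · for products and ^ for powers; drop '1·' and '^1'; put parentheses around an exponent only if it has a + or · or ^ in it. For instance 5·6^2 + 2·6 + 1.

5·6 + 5

17 —HB4→ 4^2 + 1 —bump→ 5^2 + 1 = 26 —(−1)→ 25
25 —HB5→ 5^2 —bump→ 6^2 = 36 —(−1)→ 35
35 —HB6→ 5·6 + 5 —bump→ 5·7 + 5 = 40 —(−1)→ 39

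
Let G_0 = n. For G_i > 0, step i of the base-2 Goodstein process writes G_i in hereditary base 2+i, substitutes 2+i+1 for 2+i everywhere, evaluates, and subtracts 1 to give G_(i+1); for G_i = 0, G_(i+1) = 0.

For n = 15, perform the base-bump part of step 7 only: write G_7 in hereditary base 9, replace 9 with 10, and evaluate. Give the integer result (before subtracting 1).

15 —HB2→ 2^(2 + 1) + 2^2 + 2 + 1 —bump→ 3^(3 + 1) + 3^3 + 3 + 1 = 112 —(−1)→ 111
111 —HB3→ 3^(3 + 1) + 3^3 + 3 —bump→ 4^(4 + 1) + 4^4 + 4 = 1284 —(−1)→ 1283
1283 —HB4→ 4^(4 + 1) + 4^4 + 3 —bump→ 5^(5 + 1) + 5^5 + 3 = 18753 —(−1)→ 18752
18752 —HB5→ 5^(5 + 1) + 5^5 + 2 —bump→ 6^(6 + 1) + 6^6 + 2 = 326594 —(−1)→ 326593
326593 —HB6→ 6^(6 + 1) + 6^6 + 1 —bump→ 7^(7 + 1) + 7^7 + 1 = 6588345 —(−1)→ 6588344
6588344 —HB7→ 7^(7 + 1) + 7^7 —bump→ 8^(8 + 1) + 8^8 = 150994944 —(−1)→ 150994943
150994943 —HB8→ 8^(8 + 1) + 7·8^7 + 7·8^6 + 7·8^5 + 7·8^4 + 7·8^3 + 7·8^2 + 7·8 + 7 —bump→ 9^(9 + 1) + 7·9^7 + 7·9^6 + 7·9^5 + 7·9^4 + 7·9^3 + 7·9^2 + 7·9 + 7 = 3524450281 —(−1)→ 3524450280
3524450280 —HB9→ 9^(9 + 1) + 7·9^7 + 7·9^6 + 7·9^5 + 7·9^4 + 7·9^3 + 7·9^2 + 7·9 + 6 —bump→ 10^(10 + 1) + 7·10^7 + 7·10^6 + 7·10^5 + 7·10^4 + 7·10^3 + 7·10^2 + 7·10 + 6 = 100077777776 —(−1)→ 100077777775

100077777776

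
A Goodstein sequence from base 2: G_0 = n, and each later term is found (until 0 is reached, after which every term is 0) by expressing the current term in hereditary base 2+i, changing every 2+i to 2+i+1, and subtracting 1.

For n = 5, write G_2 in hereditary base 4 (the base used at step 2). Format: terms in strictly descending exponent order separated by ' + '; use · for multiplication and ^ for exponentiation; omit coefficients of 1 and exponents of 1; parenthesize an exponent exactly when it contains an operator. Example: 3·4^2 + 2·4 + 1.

3·4^3 + 3·4^2 + 3·4 + 3

i=0: 5 = 2^2 + 1 (b=2); 2→3: 3^3 + 1 = 28; 28−1 = 27
i=1: 27 = 3^3 (b=3); 3→4: 4^4 = 256; 256−1 = 255
i=2: 255 = 3·4^3 + 3·4^2 + 3·4 + 3 (b=4); 4→5: 3·5^3 + 3·5^2 + 3·5 + 3 = 468; 468−1 = 467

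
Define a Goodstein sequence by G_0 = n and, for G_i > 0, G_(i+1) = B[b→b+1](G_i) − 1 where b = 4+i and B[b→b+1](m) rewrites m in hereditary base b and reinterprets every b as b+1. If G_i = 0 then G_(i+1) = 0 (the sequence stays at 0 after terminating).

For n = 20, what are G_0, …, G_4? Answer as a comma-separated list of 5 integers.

(0) 20|_4 = 4^2 + 4 ↦ 5^2 + 5|_5 = 30 ⇒ 29
(1) 29|_5 = 5^2 + 4 ↦ 6^2 + 4|_6 = 40 ⇒ 39
(2) 39|_6 = 6^2 + 3 ↦ 7^2 + 3|_7 = 52 ⇒ 51
(3) 51|_7 = 7^2 + 2 ↦ 8^2 + 2|_8 = 66 ⇒ 65

20, 29, 39, 51, 65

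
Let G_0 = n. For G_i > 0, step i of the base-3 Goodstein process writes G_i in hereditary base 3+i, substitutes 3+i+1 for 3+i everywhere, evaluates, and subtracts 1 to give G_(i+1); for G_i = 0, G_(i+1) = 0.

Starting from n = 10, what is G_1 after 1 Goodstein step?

(0) 10|_3 = 3^2 + 1 ↦ 4^2 + 1|_4 = 17 ⇒ 16
(1) 16|_4 = 4^2 ↦ 5^2|_5 = 25 ⇒ 24

16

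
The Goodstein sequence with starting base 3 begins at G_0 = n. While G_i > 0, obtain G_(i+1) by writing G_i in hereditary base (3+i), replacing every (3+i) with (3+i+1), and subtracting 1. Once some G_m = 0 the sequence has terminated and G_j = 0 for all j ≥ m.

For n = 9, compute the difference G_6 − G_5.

G_0=9  [base 3] 3^2  →[3↦4]→  4^2 = 16  −1 ⇒ G_1=15
G_1=15  [base 4] 3·4 + 3  →[4↦5]→  3·5 + 3 = 18  −1 ⇒ G_2=17
G_2=17  [base 5] 3·5 + 2  →[5↦6]→  3·6 + 2 = 20  −1 ⇒ G_3=19
G_3=19  [base 6] 3·6 + 1  →[6↦7]→  3·7 + 1 = 22  −1 ⇒ G_4=21
G_4=21  [base 7] 3·7  →[7↦8]→  3·8 = 24  −1 ⇒ G_5=23
G_5=23  [base 8] 2·8 + 7  →[8↦9]→  2·9 + 7 = 25  −1 ⇒ G_6=24

1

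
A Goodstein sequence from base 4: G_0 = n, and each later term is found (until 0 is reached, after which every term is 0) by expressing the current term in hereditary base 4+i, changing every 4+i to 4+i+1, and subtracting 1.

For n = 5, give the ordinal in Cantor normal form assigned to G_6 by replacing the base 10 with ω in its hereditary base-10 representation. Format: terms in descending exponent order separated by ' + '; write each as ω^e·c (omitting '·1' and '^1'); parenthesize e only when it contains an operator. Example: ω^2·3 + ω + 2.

5 —HB4→ 4 + 1 —bump→ 5 + 1 = 6 —(−1)→ 5
5 —HB5→ 5 —bump→ 6 = 6 —(−1)→ 5
5 —HB6→ 5 —bump→ 5 = 5 —(−1)→ 4
4 —HB7→ 4 —bump→ 4 = 4 —(−1)→ 3
3 —HB8→ 3 —bump→ 3 = 3 —(−1)→ 2
2 —HB9→ 2 —bump→ 2 = 2 —(−1)→ 1
1 —HB10→ 1 —bump→ 1 = 1 —(−1)→ 0

1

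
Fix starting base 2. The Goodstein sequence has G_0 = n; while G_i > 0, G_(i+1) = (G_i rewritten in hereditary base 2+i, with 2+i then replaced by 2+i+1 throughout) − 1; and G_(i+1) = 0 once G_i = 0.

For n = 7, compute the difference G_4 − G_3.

43530

7 —HB2→ 2^2 + 2 + 1 —bump→ 3^3 + 3 + 1 = 31 —(−1)→ 30
30 —HB3→ 3^3 + 3 —bump→ 4^4 + 4 = 260 —(−1)→ 259
259 —HB4→ 4^4 + 3 —bump→ 5^5 + 3 = 3128 —(−1)→ 3127
3127 —HB5→ 5^5 + 2 —bump→ 6^6 + 2 = 46658 —(−1)→ 46657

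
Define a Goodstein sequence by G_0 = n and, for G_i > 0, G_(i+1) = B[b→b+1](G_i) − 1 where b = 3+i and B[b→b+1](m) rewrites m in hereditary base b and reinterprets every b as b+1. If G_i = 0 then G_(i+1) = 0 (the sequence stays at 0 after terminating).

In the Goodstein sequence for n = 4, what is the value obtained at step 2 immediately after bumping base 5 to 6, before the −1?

4

G_0 = 4. HB_3(4) = 3 + 1. Bump = 5. G_1 = 4.
G_1 = 4. HB_4(4) = 4. Bump = 5. G_2 = 4.
G_2 = 4. HB_5(4) = 4. Bump = 4. G_3 = 3.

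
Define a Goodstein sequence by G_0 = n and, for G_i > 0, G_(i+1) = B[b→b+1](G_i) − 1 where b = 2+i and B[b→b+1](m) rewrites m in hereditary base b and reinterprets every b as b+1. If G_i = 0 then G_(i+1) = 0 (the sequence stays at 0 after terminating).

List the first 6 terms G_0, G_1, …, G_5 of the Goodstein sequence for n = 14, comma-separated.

14 —HB2→ 2^(2 + 1) + 2^2 + 2 —bump→ 3^(3 + 1) + 3^3 + 3 = 111 —(−1)→ 110
110 —HB3→ 3^(3 + 1) + 3^3 + 2 —bump→ 4^(4 + 1) + 4^4 + 2 = 1282 —(−1)→ 1281
1281 —HB4→ 4^(4 + 1) + 4^4 + 1 —bump→ 5^(5 + 1) + 5^5 + 1 = 18751 —(−1)→ 18750
18750 —HB5→ 5^(5 + 1) + 5^5 —bump→ 6^(6 + 1) + 6^6 = 326592 —(−1)→ 326591
326591 —HB6→ 6^(6 + 1) + 5·6^5 + 5·6^4 + 5·6^3 + 5·6^2 + 5·6 + 5 —bump→ 7^(7 + 1) + 5·7^5 + 5·7^4 + 5·7^3 + 5·7^2 + 5·7 + 5 = 5862841 —(−1)→ 5862840

14, 110, 1281, 18750, 326591, 5862840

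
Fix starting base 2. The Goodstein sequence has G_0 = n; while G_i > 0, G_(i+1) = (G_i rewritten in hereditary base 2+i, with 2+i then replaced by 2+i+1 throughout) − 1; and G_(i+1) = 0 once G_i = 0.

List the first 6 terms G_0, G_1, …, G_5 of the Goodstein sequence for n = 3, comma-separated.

3 —HB2→ 2 + 1 —bump→ 3 + 1 = 4 —(−1)→ 3
3 —HB3→ 3 —bump→ 4 = 4 —(−1)→ 3
3 —HB4→ 3 —bump→ 3 = 3 —(−1)→ 2
2 —HB5→ 2 —bump→ 2 = 2 —(−1)→ 1
1 —HB6→ 1 —bump→ 1 = 1 —(−1)→ 0

3, 3, 3, 2, 1, 0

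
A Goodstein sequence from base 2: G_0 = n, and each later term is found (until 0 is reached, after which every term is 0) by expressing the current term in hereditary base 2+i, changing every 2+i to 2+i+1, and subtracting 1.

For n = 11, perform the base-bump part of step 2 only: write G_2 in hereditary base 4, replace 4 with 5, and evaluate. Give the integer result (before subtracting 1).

G_0 = 11. HB_2(11) = 2^(2 + 1) + 2 + 1. Bump = 85. G_1 = 84.
G_1 = 84. HB_3(84) = 3^(3 + 1) + 3. Bump = 1028. G_2 = 1027.

15628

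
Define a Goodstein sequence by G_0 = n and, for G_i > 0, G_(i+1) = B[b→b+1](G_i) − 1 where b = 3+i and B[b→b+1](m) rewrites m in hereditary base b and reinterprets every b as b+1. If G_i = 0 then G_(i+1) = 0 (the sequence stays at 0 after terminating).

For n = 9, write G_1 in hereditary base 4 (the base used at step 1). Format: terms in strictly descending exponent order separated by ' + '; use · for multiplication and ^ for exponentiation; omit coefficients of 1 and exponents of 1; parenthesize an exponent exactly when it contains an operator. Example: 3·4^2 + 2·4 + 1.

3·4 + 3

G_0 = 9. HB_3(9) = 3^2. Bump = 16. G_1 = 15.
G_1 = 15. HB_4(15) = 3·4 + 3. Bump = 18. G_2 = 17.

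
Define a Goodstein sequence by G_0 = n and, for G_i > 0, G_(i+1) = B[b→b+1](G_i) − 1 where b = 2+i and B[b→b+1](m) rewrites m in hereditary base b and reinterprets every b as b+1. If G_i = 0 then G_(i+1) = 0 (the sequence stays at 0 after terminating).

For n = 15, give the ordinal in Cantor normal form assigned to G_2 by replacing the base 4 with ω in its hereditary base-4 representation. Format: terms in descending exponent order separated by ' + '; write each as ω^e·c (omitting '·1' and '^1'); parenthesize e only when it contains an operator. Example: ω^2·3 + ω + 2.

ω^(ω + 1) + ω^ω + 3

[0] 15 ≡ 2^(2 + 1) + 2^2 + 2 + 1 (base 2). Lift 3: 112. −1: 111.
[1] 111 ≡ 3^(3 + 1) + 3^3 + 3 (base 3). Lift 4: 1284. −1: 1283.
[2] 1283 ≡ 4^(4 + 1) + 4^4 + 3 (base 4). Lift 5: 18753. −1: 18752.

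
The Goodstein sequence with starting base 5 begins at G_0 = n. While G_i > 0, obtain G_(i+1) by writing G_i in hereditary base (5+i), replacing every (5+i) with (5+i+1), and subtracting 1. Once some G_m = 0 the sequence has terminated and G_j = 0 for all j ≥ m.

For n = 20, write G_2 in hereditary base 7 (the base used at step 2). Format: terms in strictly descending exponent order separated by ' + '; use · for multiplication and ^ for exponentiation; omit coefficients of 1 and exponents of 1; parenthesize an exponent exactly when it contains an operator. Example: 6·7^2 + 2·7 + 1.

G_0 = 20. HB_5(20) = 4·5. Bump = 24. G_1 = 23.
G_1 = 23. HB_6(23) = 3·6 + 5. Bump = 26. G_2 = 25.
G_2 = 25. HB_7(25) = 3·7 + 4. Bump = 28. G_3 = 27.

3·7 + 4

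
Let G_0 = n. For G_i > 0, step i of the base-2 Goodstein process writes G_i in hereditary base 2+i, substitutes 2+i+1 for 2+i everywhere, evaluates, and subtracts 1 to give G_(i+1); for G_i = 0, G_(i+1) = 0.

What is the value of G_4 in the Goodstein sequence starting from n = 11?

279937

G_0=11  [base 2] 2^(2 + 1) + 2 + 1  →[2↦3]→  3^(3 + 1) + 3 + 1 = 85  −1 ⇒ G_1=84
G_1=84  [base 3] 3^(3 + 1) + 3  →[3↦4]→  4^(4 + 1) + 4 = 1028  −1 ⇒ G_2=1027
G_2=1027  [base 4] 4^(4 + 1) + 3  →[4↦5]→  5^(5 + 1) + 3 = 15628  −1 ⇒ G_3=15627
G_3=15627  [base 5] 5^(5 + 1) + 2  →[5↦6]→  6^(6 + 1) + 2 = 279938  −1 ⇒ G_4=279937
G_4=279937  [base 6] 6^(6 + 1) + 1  →[6↦7]→  7^(7 + 1) + 1 = 5764802  −1 ⇒ G_5=5764801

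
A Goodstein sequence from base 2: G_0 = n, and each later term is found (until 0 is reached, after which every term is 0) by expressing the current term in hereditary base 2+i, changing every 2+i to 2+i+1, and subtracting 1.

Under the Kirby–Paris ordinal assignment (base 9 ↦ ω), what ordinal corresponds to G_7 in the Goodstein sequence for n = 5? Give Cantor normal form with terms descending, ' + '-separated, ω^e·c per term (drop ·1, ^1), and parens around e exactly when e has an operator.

5 —HB2→ 2^2 + 1 —bump→ 3^3 + 1 = 28 —(−1)→ 27
27 —HB3→ 3^3 —bump→ 4^4 = 256 —(−1)→ 255
255 —HB4→ 3·4^3 + 3·4^2 + 3·4 + 3 —bump→ 3·5^3 + 3·5^2 + 3·5 + 3 = 468 —(−1)→ 467
467 —HB5→ 3·5^3 + 3·5^2 + 3·5 + 2 —bump→ 3·6^3 + 3·6^2 + 3·6 + 2 = 776 —(−1)→ 775
775 —HB6→ 3·6^3 + 3·6^2 + 3·6 + 1 —bump→ 3·7^3 + 3·7^2 + 3·7 + 1 = 1198 —(−1)→ 1197
1197 —HB7→ 3·7^3 + 3·7^2 + 3·7 —bump→ 3·8^3 + 3·8^2 + 3·8 = 1752 —(−1)→ 1751
1751 —HB8→ 3·8^3 + 3·8^2 + 2·8 + 7 —bump→ 3·9^3 + 3·9^2 + 2·9 + 7 = 2455 —(−1)→ 2454

ω^3·3 + ω^2·3 + ω·2 + 6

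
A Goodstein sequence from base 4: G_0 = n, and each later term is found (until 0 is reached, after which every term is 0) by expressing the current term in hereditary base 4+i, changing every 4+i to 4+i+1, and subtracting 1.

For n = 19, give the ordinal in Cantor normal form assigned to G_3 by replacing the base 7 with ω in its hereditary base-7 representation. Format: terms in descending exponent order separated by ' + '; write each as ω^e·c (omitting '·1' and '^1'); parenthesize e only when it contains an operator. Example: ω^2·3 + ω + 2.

ω^2

G_0=19  [base 4] 4^2 + 3  →[4↦5]→  5^2 + 3 = 28  −1 ⇒ G_1=27
G_1=27  [base 5] 5^2 + 2  →[5↦6]→  6^2 + 2 = 38  −1 ⇒ G_2=37
G_2=37  [base 6] 6^2 + 1  →[6↦7]→  7^2 + 1 = 50  −1 ⇒ G_3=49
G_3=49  [base 7] 7^2  →[7↦8]→  8^2 = 64  −1 ⇒ G_4=63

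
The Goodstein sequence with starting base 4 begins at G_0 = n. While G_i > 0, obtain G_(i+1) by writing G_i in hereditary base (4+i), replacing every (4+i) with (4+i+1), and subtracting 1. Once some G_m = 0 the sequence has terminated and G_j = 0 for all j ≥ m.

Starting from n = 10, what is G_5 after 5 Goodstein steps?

G_0=10  [base 4] 2·4 + 2  →[4↦5]→  2·5 + 2 = 12  −1 ⇒ G_1=11
G_1=11  [base 5] 2·5 + 1  →[5↦6]→  2·6 + 1 = 13  −1 ⇒ G_2=12
G_2=12  [base 6] 2·6  →[6↦7]→  2·7 = 14  −1 ⇒ G_3=13
G_3=13  [base 7] 7 + 6  →[7↦8]→  8 + 6 = 14  −1 ⇒ G_4=13
G_4=13  [base 8] 8 + 5  →[8↦9]→  9 + 5 = 14  −1 ⇒ G_5=13

13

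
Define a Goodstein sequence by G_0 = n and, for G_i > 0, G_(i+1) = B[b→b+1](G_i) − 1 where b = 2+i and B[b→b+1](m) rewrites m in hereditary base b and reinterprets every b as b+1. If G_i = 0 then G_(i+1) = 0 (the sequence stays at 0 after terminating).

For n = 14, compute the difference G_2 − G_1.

[0] 14 ≡ 2^(2 + 1) + 2^2 + 2 (base 2). Lift 3: 111. −1: 110.
[1] 110 ≡ 3^(3 + 1) + 3^3 + 2 (base 3). Lift 4: 1282. −1: 1281.

1171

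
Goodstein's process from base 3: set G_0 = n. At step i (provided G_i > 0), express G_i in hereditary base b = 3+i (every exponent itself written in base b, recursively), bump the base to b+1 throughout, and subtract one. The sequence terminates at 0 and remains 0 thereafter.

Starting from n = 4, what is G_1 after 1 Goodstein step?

step 0: 4 = 3 + 1; sub 4 for 3: 4 + 1; = 5; G_1 = 5−1 = 4
step 1: 4 = 4; sub 5 for 4: 5; = 5; G_2 = 5−1 = 4

4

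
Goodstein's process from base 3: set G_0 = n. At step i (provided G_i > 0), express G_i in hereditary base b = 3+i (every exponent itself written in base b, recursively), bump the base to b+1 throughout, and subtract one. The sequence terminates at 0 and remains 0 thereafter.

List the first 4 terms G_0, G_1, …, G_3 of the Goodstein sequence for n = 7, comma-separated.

G_0=7  [base 3] 2·3 + 1  →[3↦4]→  2·4 + 1 = 9  −1 ⇒ G_1=8
G_1=8  [base 4] 2·4  →[4↦5]→  2·5 = 10  −1 ⇒ G_2=9
G_2=9  [base 5] 5 + 4  →[5↦6]→  6 + 4 = 10  −1 ⇒ G_3=9

7, 8, 9, 9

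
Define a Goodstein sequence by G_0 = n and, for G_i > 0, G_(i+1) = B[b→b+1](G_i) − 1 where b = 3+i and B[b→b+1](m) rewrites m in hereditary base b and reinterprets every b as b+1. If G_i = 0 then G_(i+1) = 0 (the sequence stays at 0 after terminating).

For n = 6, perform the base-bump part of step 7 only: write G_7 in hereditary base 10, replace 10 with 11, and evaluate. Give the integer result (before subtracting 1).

G_0=6  [base 3] 2·3  →[3↦4]→  2·4 = 8  −1 ⇒ G_1=7
G_1=7  [base 4] 4 + 3  →[4↦5]→  5 + 3 = 8  −1 ⇒ G_2=7
G_2=7  [base 5] 5 + 2  →[5↦6]→  6 + 2 = 8  −1 ⇒ G_3=7
G_3=7  [base 6] 6 + 1  →[6↦7]→  7 + 1 = 8  −1 ⇒ G_4=7
G_4=7  [base 7] 7  →[7↦8]→  8 = 8  −1 ⇒ G_5=7
G_5=7  [base 8] 7  →[8↦9]→  7 = 7  −1 ⇒ G_6=6
G_6=6  [base 9] 6  →[9↦10]→  6 = 6  −1 ⇒ G_7=5

5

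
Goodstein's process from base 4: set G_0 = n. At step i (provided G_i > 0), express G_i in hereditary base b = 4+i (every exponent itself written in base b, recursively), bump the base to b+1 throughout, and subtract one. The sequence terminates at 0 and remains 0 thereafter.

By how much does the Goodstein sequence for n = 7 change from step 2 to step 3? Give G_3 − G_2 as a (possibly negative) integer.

0

base 4: 7 = 4 + 3; at 5: 5 + 3 = 8; next = 7
base 5: 7 = 5 + 2; at 6: 6 + 2 = 8; next = 7
base 6: 7 = 6 + 1; at 7: 7 + 1 = 8; next = 7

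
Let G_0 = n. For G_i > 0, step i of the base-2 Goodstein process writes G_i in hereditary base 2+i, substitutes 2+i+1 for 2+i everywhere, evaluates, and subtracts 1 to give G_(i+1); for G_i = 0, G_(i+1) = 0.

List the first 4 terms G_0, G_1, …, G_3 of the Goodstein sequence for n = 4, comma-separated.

4, 26, 41, 60

base 2: 4 = 2^2; at 3: 3^3 = 27; next = 26
base 3: 26 = 2·3^2 + 2·3 + 2; at 4: 2·4^2 + 2·4 + 2 = 42; next = 41
base 4: 41 = 2·4^2 + 2·4 + 1; at 5: 2·5^2 + 2·5 + 1 = 61; next = 60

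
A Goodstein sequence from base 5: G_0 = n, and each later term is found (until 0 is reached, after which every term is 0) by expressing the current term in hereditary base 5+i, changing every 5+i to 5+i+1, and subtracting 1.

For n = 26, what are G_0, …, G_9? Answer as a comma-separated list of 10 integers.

i=0: 26 = 5^2 + 1 (b=5); 5→6: 6^2 + 1 = 37; 37−1 = 36
i=1: 36 = 6^2 (b=6); 6→7: 7^2 = 49; 49−1 = 48
i=2: 48 = 6·7 + 6 (b=7); 7→8: 6·8 + 6 = 54; 54−1 = 53
i=3: 53 = 6·8 + 5 (b=8); 8→9: 6·9 + 5 = 59; 59−1 = 58
i=4: 58 = 6·9 + 4 (b=9); 9→10: 6·10 + 4 = 64; 64−1 = 63
i=5: 63 = 6·10 + 3 (b=10); 10→11: 6·11 + 3 = 69; 69−1 = 68
i=6: 68 = 6·11 + 2 (b=11); 11→12: 6·12 + 2 = 74; 74−1 = 73
i=7: 73 = 6·12 + 1 (b=12); 12→13: 6·13 + 1 = 79; 79−1 = 78
i=8: 78 = 6·13 (b=13); 13→14: 6·14 = 84; 84−1 = 83

26, 36, 48, 53, 58, 63, 68, 73, 78, 83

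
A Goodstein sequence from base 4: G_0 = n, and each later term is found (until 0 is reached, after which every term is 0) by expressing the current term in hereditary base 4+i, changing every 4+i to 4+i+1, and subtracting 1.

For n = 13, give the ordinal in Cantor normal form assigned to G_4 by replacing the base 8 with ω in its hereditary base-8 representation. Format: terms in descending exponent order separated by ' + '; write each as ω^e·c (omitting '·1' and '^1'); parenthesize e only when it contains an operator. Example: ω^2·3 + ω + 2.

13 —HB4→ 3·4 + 1 —bump→ 3·5 + 1 = 16 —(−1)→ 15
15 —HB5→ 3·5 —bump→ 3·6 = 18 —(−1)→ 17
17 —HB6→ 2·6 + 5 —bump→ 2·7 + 5 = 19 —(−1)→ 18
18 —HB7→ 2·7 + 4 —bump→ 2·8 + 4 = 20 —(−1)→ 19

ω·2 + 3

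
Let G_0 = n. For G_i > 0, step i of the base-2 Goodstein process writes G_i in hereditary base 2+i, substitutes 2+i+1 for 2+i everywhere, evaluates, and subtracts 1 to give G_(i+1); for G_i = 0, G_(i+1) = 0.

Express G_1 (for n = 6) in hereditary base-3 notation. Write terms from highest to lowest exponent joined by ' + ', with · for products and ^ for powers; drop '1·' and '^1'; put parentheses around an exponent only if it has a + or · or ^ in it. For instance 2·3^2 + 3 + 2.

3^3 + 2

[0] 6 ≡ 2^2 + 2 (base 2). Lift 3: 30. −1: 29.
[1] 29 ≡ 3^3 + 2 (base 3). Lift 4: 258. −1: 257.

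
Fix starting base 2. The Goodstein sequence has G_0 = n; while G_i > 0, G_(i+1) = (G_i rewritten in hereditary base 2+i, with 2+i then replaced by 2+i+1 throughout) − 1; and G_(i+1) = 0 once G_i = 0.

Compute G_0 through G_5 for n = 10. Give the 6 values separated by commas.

step 0: 10 = 2^(2 + 1) + 2; sub 3 for 2: 3^(3 + 1) + 3; = 84; G_1 = 84−1 = 83
step 1: 83 = 3^(3 + 1) + 2; sub 4 for 3: 4^(4 + 1) + 2; = 1026; G_2 = 1026−1 = 1025
step 2: 1025 = 4^(4 + 1) + 1; sub 5 for 4: 5^(5 + 1) + 1; = 15626; G_3 = 15626−1 = 15625
step 3: 15625 = 5^(5 + 1); sub 6 for 5: 6^(6 + 1); = 279936; G_4 = 279936−1 = 279935
step 4: 279935 = 5·6^6 + 5·6^5 + 5·6^4 + 5·6^3 + 5·6^2 + 5·6 + 5; sub 7 for 6: 5·7^7 + 5·7^5 + 5·7^4 + 5·7^3 + 5·7^2 + 5·7 + 5; = 4215755; G_5 = 4215755−1 = 4215754

10, 83, 1025, 15625, 279935, 4215754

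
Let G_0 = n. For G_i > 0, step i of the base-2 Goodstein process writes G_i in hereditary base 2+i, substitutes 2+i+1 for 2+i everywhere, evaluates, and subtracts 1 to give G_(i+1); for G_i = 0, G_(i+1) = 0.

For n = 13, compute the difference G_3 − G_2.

i=0: 13 = 2^(2 + 1) + 2^2 + 1 (b=2); 2→3: 3^(3 + 1) + 3^3 + 1 = 109; 109−1 = 108
i=1: 108 = 3^(3 + 1) + 3^3 (b=3); 3→4: 4^(4 + 1) + 4^4 = 1280; 1280−1 = 1279
i=2: 1279 = 4^(4 + 1) + 3·4^3 + 3·4^2 + 3·4 + 3 (b=4); 4→5: 5^(5 + 1) + 3·5^3 + 3·5^2 + 3·5 + 3 = 16093; 16093−1 = 16092

14813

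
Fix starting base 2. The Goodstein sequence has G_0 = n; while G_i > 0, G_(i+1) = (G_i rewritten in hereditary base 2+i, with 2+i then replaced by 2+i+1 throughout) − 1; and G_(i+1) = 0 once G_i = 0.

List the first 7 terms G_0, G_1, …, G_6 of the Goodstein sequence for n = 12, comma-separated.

[0] 12 ≡ 2^(2 + 1) + 2^2 (base 2). Lift 3: 108. −1: 107.
[1] 107 ≡ 3^(3 + 1) + 2·3^2 + 2·3 + 2 (base 3). Lift 4: 1066. −1: 1065.
[2] 1065 ≡ 4^(4 + 1) + 2·4^2 + 2·4 + 1 (base 4). Lift 5: 15686. −1: 15685.
[3] 15685 ≡ 5^(5 + 1) + 2·5^2 + 2·5 (base 5). Lift 6: 280020. −1: 280019.
[4] 280019 ≡ 6^(6 + 1) + 2·6^2 + 6 + 5 (base 6). Lift 7: 5764911. −1: 5764910.
[5] 5764910 ≡ 7^(7 + 1) + 2·7^2 + 7 + 4 (base 7). Lift 8: 134217868. −1: 134217867.

12, 107, 1065, 15685, 280019, 5764910, 134217867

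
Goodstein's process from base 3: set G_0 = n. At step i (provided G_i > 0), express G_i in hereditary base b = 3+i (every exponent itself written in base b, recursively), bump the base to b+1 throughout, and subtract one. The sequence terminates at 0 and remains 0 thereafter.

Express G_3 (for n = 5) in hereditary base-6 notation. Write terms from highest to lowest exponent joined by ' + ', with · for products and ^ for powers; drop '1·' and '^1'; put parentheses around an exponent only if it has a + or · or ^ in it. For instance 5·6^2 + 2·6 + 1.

(0) 5|_3 = 3 + 2 ↦ 4 + 2|_4 = 6 ⇒ 5
(1) 5|_4 = 4 + 1 ↦ 5 + 1|_5 = 6 ⇒ 5
(2) 5|_5 = 5 ↦ 6|_6 = 6 ⇒ 5
(3) 5|_6 = 5 ↦ 5|_7 = 5 ⇒ 4

5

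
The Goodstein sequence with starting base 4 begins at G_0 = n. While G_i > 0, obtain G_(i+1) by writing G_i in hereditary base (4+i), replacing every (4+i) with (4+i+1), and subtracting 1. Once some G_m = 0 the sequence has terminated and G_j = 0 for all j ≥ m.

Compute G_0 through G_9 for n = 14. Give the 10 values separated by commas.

14, 16, 18, 20, 21, 22, 23, 24, 25, 26

i=0: 14 = 3·4 + 2 (b=4); 4→5: 3·5 + 2 = 17; 17−1 = 16
i=1: 16 = 3·5 + 1 (b=5); 5→6: 3·6 + 1 = 19; 19−1 = 18
i=2: 18 = 3·6 (b=6); 6→7: 3·7 = 21; 21−1 = 20
i=3: 20 = 2·7 + 6 (b=7); 7→8: 2·8 + 6 = 22; 22−1 = 21
i=4: 21 = 2·8 + 5 (b=8); 8→9: 2·9 + 5 = 23; 23−1 = 22
i=5: 22 = 2·9 + 4 (b=9); 9→10: 2·10 + 4 = 24; 24−1 = 23
i=6: 23 = 2·10 + 3 (b=10); 10→11: 2·11 + 3 = 25; 25−1 = 24
i=7: 24 = 2·11 + 2 (b=11); 11→12: 2·12 + 2 = 26; 26−1 = 25
i=8: 25 = 2·12 + 1 (b=12); 12→13: 2·13 + 1 = 27; 27−1 = 26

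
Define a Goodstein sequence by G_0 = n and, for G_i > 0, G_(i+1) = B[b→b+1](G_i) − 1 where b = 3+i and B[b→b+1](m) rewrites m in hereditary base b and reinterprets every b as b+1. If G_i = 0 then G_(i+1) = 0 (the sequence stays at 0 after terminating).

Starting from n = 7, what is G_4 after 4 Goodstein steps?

i=0: 7 = 2·3 + 1 (b=3); 3→4: 2·4 + 1 = 9; 9−1 = 8
i=1: 8 = 2·4 (b=4); 4→5: 2·5 = 10; 10−1 = 9
i=2: 9 = 5 + 4 (b=5); 5→6: 6 + 4 = 10; 10−1 = 9
i=3: 9 = 6 + 3 (b=6); 6→7: 7 + 3 = 10; 10−1 = 9

9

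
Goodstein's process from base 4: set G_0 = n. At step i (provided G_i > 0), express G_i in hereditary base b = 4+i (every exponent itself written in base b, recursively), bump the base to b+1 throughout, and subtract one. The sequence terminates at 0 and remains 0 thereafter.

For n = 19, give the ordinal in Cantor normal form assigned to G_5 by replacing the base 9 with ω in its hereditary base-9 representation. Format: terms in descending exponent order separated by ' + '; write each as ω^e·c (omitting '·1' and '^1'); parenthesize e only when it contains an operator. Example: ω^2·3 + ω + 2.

ω·7 + 6

G_0=19  [base 4] 4^2 + 3  →[4↦5]→  5^2 + 3 = 28  −1 ⇒ G_1=27
G_1=27  [base 5] 5^2 + 2  →[5↦6]→  6^2 + 2 = 38  −1 ⇒ G_2=37
G_2=37  [base 6] 6^2 + 1  →[6↦7]→  7^2 + 1 = 50  −1 ⇒ G_3=49
G_3=49  [base 7] 7^2  →[7↦8]→  8^2 = 64  −1 ⇒ G_4=63
G_4=63  [base 8] 7·8 + 7  →[8↦9]→  7·9 + 7 = 70  −1 ⇒ G_5=69
G_5=69  [base 9] 7·9 + 6  →[9↦10]→  7·10 + 6 = 76  −1 ⇒ G_6=75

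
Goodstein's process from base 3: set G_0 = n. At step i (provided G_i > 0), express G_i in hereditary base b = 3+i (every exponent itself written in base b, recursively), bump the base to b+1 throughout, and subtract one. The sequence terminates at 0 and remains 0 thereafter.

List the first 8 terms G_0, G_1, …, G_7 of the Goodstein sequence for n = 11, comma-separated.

11, 17, 25, 35, 39, 43, 47, 51

i=0: 11 = 3^2 + 2 (b=3); 3→4: 4^2 + 2 = 18; 18−1 = 17
i=1: 17 = 4^2 + 1 (b=4); 4→5: 5^2 + 1 = 26; 26−1 = 25
i=2: 25 = 5^2 (b=5); 5→6: 6^2 = 36; 36−1 = 35
i=3: 35 = 5·6 + 5 (b=6); 6→7: 5·7 + 5 = 40; 40−1 = 39
i=4: 39 = 5·7 + 4 (b=7); 7→8: 5·8 + 4 = 44; 44−1 = 43
i=5: 43 = 5·8 + 3 (b=8); 8→9: 5·9 + 3 = 48; 48−1 = 47
i=6: 47 = 5·9 + 2 (b=9); 9→10: 5·10 + 2 = 52; 52−1 = 51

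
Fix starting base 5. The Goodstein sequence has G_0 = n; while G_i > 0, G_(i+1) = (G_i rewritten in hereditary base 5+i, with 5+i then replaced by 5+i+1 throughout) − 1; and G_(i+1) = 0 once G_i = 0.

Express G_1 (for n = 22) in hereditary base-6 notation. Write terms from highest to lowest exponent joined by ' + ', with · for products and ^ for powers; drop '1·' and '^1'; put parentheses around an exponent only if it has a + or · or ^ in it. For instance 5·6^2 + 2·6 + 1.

4·6 + 1

(0) 22|_5 = 4·5 + 2 ↦ 4·6 + 2|_6 = 26 ⇒ 25
(1) 25|_6 = 4·6 + 1 ↦ 4·7 + 1|_7 = 29 ⇒ 28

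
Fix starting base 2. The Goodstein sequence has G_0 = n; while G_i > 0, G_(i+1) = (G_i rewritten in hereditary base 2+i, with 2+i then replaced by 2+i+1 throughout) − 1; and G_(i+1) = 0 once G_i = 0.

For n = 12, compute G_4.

G_0 = 12. HB_2(12) = 2^(2 + 1) + 2^2. Bump = 108. G_1 = 107.
G_1 = 107. HB_3(107) = 3^(3 + 1) + 2·3^2 + 2·3 + 2. Bump = 1066. G_2 = 1065.
G_2 = 1065. HB_4(1065) = 4^(4 + 1) + 2·4^2 + 2·4 + 1. Bump = 15686. G_3 = 15685.
G_3 = 15685. HB_5(15685) = 5^(5 + 1) + 2·5^2 + 2·5. Bump = 280020. G_4 = 280019.

280019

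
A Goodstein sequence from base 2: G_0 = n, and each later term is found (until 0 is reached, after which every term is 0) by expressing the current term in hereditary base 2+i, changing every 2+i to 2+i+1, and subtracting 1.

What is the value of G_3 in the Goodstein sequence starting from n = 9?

step 0: 9 = 2^(2 + 1) + 1; sub 3 for 2: 3^(3 + 1) + 1; = 82; G_1 = 82−1 = 81
step 1: 81 = 3^(3 + 1); sub 4 for 3: 4^(4 + 1); = 1024; G_2 = 1024−1 = 1023
step 2: 1023 = 3·4^4 + 3·4^3 + 3·4^2 + 3·4 + 3; sub 5 for 4: 3·5^5 + 3·5^3 + 3·5^2 + 3·5 + 3; = 9843; G_3 = 9843−1 = 9842
step 3: 9842 = 3·5^5 + 3·5^3 + 3·5^2 + 3·5 + 2; sub 6 for 5: 3·6^6 + 3·6^3 + 3·6^2 + 3·6 + 2; = 140744; G_4 = 140744−1 = 140743

9842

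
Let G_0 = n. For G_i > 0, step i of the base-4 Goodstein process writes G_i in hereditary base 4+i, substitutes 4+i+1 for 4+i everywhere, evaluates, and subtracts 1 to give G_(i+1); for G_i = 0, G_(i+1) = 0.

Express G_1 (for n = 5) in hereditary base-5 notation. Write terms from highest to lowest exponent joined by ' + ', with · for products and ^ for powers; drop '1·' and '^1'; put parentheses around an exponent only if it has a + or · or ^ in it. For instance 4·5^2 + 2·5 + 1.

5

G_0=5  [base 4] 4 + 1  →[4↦5]→  5 + 1 = 6  −1 ⇒ G_1=5
G_1=5  [base 5] 5  →[5↦6]→  6 = 6  −1 ⇒ G_2=5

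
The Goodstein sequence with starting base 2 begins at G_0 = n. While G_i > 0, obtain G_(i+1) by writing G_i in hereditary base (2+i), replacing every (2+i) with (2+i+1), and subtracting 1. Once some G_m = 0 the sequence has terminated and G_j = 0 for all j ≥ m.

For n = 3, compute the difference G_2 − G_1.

step 0: 3 = 2 + 1; sub 3 for 2: 3 + 1; = 4; G_1 = 4−1 = 3
step 1: 3 = 3; sub 4 for 3: 4; = 4; G_2 = 4−1 = 3

0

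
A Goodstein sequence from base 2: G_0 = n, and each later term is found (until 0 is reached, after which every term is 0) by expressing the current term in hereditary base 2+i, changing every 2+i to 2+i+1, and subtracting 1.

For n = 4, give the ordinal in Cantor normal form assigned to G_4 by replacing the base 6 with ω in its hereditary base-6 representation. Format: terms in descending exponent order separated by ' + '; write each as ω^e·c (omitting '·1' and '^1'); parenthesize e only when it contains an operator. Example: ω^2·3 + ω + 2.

ω^2·2 + ω + 5

base 2: 4 = 2^2; at 3: 3^3 = 27; next = 26
base 3: 26 = 2·3^2 + 2·3 + 2; at 4: 2·4^2 + 2·4 + 2 = 42; next = 41
base 4: 41 = 2·4^2 + 2·4 + 1; at 5: 2·5^2 + 2·5 + 1 = 61; next = 60
base 5: 60 = 2·5^2 + 2·5; at 6: 2·6^2 + 2·6 = 84; next = 83
base 6: 83 = 2·6^2 + 6 + 5; at 7: 2·7^2 + 7 + 5 = 110; next = 109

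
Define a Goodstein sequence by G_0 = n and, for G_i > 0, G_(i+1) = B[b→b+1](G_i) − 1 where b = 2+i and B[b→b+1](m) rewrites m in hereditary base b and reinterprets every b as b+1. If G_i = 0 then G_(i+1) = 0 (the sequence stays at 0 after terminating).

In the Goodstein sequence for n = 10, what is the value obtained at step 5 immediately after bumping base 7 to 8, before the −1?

84073324

10 —HB2→ 2^(2 + 1) + 2 —bump→ 3^(3 + 1) + 3 = 84 —(−1)→ 83
83 —HB3→ 3^(3 + 1) + 2 —bump→ 4^(4 + 1) + 2 = 1026 —(−1)→ 1025
1025 —HB4→ 4^(4 + 1) + 1 —bump→ 5^(5 + 1) + 1 = 15626 —(−1)→ 15625
15625 —HB5→ 5^(5 + 1) —bump→ 6^(6 + 1) = 279936 —(−1)→ 279935
279935 —HB6→ 5·6^6 + 5·6^5 + 5·6^4 + 5·6^3 + 5·6^2 + 5·6 + 5 —bump→ 5·7^7 + 5·7^5 + 5·7^4 + 5·7^3 + 5·7^2 + 5·7 + 5 = 4215755 —(−1)→ 4215754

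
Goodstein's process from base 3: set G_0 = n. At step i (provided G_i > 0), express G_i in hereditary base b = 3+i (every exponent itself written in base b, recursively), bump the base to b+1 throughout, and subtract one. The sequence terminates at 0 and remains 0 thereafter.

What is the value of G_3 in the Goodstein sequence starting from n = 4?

3

(0) 4|_3 = 3 + 1 ↦ 4 + 1|_4 = 5 ⇒ 4
(1) 4|_4 = 4 ↦ 5|_5 = 5 ⇒ 4
(2) 4|_5 = 4 ↦ 4|_6 = 4 ⇒ 3
(3) 3|_6 = 3 ↦ 3|_7 = 3 ⇒ 2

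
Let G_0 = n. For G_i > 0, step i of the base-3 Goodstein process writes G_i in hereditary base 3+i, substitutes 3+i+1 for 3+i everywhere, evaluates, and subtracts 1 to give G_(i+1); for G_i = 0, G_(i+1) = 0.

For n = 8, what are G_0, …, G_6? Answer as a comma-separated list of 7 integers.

8, 9, 10, 11, 11, 11, 11

G_0 = 8. HB_3(8) = 2·3 + 2. Bump = 10. G_1 = 9.
G_1 = 9. HB_4(9) = 2·4 + 1. Bump = 11. G_2 = 10.
G_2 = 10. HB_5(10) = 2·5. Bump = 12. G_3 = 11.
G_3 = 11. HB_6(11) = 6 + 5. Bump = 12. G_4 = 11.
G_4 = 11. HB_7(11) = 7 + 4. Bump = 12. G_5 = 11.
G_5 = 11. HB_8(11) = 8 + 3. Bump = 12. G_6 = 11.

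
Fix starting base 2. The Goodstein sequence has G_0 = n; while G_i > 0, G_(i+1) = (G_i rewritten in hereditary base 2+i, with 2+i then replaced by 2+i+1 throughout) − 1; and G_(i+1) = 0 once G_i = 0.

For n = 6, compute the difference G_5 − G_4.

[0] 6 ≡ 2^2 + 2 (base 2). Lift 3: 30. −1: 29.
[1] 29 ≡ 3^3 + 2 (base 3). Lift 4: 258. −1: 257.
[2] 257 ≡ 4^4 + 1 (base 4). Lift 5: 3126. −1: 3125.
[3] 3125 ≡ 5^5 (base 5). Lift 6: 46656. −1: 46655.
[4] 46655 ≡ 5·6^5 + 5·6^4 + 5·6^3 + 5·6^2 + 5·6 + 5 (base 6). Lift 7: 98040. −1: 98039.

51384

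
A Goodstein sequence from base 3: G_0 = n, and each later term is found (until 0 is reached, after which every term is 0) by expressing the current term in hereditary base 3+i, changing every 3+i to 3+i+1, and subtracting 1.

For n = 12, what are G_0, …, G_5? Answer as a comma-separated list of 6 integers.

12 —HB3→ 3^2 + 3 —bump→ 4^2 + 4 = 20 —(−1)→ 19
19 —HB4→ 4^2 + 3 —bump→ 5^2 + 3 = 28 —(−1)→ 27
27 —HB5→ 5^2 + 2 —bump→ 6^2 + 2 = 38 —(−1)→ 37
37 —HB6→ 6^2 + 1 —bump→ 7^2 + 1 = 50 —(−1)→ 49
49 —HB7→ 7^2 —bump→ 8^2 = 64 —(−1)→ 63

12, 19, 27, 37, 49, 63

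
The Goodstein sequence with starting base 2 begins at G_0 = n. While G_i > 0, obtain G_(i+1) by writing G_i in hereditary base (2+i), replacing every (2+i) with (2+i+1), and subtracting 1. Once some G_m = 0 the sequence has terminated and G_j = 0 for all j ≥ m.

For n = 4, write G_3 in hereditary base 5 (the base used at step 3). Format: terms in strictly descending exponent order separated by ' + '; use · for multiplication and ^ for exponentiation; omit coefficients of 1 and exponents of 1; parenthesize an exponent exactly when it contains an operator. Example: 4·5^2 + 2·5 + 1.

2·5^2 + 2·5

step 0: 4 = 2^2; sub 3 for 2: 3^3; = 27; G_1 = 27−1 = 26
step 1: 26 = 2·3^2 + 2·3 + 2; sub 4 for 3: 2·4^2 + 2·4 + 2; = 42; G_2 = 42−1 = 41
step 2: 41 = 2·4^2 + 2·4 + 1; sub 5 for 4: 2·5^2 + 2·5 + 1; = 61; G_3 = 61−1 = 60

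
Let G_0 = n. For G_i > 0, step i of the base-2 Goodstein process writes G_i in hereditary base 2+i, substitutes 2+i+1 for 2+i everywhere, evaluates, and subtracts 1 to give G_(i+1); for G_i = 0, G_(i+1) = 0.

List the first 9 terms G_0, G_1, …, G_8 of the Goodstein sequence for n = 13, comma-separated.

13, 108, 1279, 16092, 280711, 5765998, 134219479, 3486786855, 100000003325

(0) 13|_2 = 2^(2 + 1) + 2^2 + 1 ↦ 3^(3 + 1) + 3^3 + 1|_3 = 109 ⇒ 108
(1) 108|_3 = 3^(3 + 1) + 3^3 ↦ 4^(4 + 1) + 4^4|_4 = 1280 ⇒ 1279
(2) 1279|_4 = 4^(4 + 1) + 3·4^3 + 3·4^2 + 3·4 + 3 ↦ 5^(5 + 1) + 3·5^3 + 3·5^2 + 3·5 + 3|_5 = 16093 ⇒ 16092
(3) 16092|_5 = 5^(5 + 1) + 3·5^3 + 3·5^2 + 3·5 + 2 ↦ 6^(6 + 1) + 3·6^3 + 3·6^2 + 3·6 + 2|_6 = 280712 ⇒ 280711
(4) 280711|_6 = 6^(6 + 1) + 3·6^3 + 3·6^2 + 3·6 + 1 ↦ 7^(7 + 1) + 3·7^3 + 3·7^2 + 3·7 + 1|_7 = 5765999 ⇒ 5765998
(5) 5765998|_7 = 7^(7 + 1) + 3·7^3 + 3·7^2 + 3·7 ↦ 8^(8 + 1) + 3·8^3 + 3·8^2 + 3·8|_8 = 134219480 ⇒ 134219479
(6) 134219479|_8 = 8^(8 + 1) + 3·8^3 + 3·8^2 + 2·8 + 7 ↦ 9^(9 + 1) + 3·9^3 + 3·9^2 + 2·9 + 7|_9 = 3486786856 ⇒ 3486786855
(7) 3486786855|_9 = 9^(9 + 1) + 3·9^3 + 3·9^2 + 2·9 + 6 ↦ 10^(10 + 1) + 3·10^3 + 3·10^2 + 2·10 + 6|_10 = 100000003326 ⇒ 100000003325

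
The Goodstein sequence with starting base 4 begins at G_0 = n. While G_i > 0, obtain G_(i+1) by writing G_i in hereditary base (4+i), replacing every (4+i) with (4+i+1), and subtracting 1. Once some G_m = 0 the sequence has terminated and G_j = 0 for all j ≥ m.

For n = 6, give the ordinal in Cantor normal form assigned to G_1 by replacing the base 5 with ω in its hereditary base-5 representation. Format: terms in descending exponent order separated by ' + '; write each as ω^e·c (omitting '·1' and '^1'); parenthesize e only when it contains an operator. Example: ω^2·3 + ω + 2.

ω + 1

G_0=6  [base 4] 4 + 2  →[4↦5]→  5 + 2 = 7  −1 ⇒ G_1=6
G_1=6  [base 5] 5 + 1  →[5↦6]→  6 + 1 = 7  −1 ⇒ G_2=6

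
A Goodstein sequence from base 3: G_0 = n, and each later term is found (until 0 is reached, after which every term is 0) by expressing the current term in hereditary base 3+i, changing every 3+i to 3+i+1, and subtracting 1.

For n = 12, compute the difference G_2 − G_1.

i=0: 12 = 3^2 + 3 (b=3); 3→4: 4^2 + 4 = 20; 20−1 = 19
i=1: 19 = 4^2 + 3 (b=4); 4→5: 5^2 + 3 = 28; 28−1 = 27

8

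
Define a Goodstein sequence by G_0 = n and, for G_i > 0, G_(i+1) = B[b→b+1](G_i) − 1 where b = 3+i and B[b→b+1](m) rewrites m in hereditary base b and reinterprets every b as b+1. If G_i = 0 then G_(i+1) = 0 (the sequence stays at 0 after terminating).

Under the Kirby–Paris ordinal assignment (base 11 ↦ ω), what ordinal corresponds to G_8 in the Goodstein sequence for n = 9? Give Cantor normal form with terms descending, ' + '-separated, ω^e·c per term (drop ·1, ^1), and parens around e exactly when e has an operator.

ω·2 + 4

[0] 9 ≡ 3^2 (base 3). Lift 4: 16. −1: 15.
[1] 15 ≡ 3·4 + 3 (base 4). Lift 5: 18. −1: 17.
[2] 17 ≡ 3·5 + 2 (base 5). Lift 6: 20. −1: 19.
[3] 19 ≡ 3·6 + 1 (base 6). Lift 7: 22. −1: 21.
[4] 21 ≡ 3·7 (base 7). Lift 8: 24. −1: 23.
[5] 23 ≡ 2·8 + 7 (base 8). Lift 9: 25. −1: 24.
[6] 24 ≡ 2·9 + 6 (base 9). Lift 10: 26. −1: 25.
[7] 25 ≡ 2·10 + 5 (base 10). Lift 11: 27. −1: 26.
[8] 26 ≡ 2·11 + 4 (base 11). Lift 12: 28. −1: 27.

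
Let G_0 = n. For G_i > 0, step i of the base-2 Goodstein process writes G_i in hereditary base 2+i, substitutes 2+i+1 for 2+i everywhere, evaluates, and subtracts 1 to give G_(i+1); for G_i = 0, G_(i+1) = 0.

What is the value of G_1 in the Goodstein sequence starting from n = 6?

i=0: 6 = 2^2 + 2 (b=2); 2→3: 3^3 + 3 = 30; 30−1 = 29
i=1: 29 = 3^3 + 2 (b=3); 3→4: 4^4 + 2 = 258; 258−1 = 257

29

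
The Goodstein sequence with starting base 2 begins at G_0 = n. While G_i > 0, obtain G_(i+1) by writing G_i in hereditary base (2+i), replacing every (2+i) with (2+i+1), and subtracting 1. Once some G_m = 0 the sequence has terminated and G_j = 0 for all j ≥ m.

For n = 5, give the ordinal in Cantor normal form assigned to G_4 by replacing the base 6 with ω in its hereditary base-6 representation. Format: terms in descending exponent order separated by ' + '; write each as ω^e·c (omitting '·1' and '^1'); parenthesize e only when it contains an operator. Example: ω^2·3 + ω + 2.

ω^3·3 + ω^2·3 + ω·3 + 1

i=0: 5 = 2^2 + 1 (b=2); 2→3: 3^3 + 1 = 28; 28−1 = 27
i=1: 27 = 3^3 (b=3); 3→4: 4^4 = 256; 256−1 = 255
i=2: 255 = 3·4^3 + 3·4^2 + 3·4 + 3 (b=4); 4→5: 3·5^3 + 3·5^2 + 3·5 + 3 = 468; 468−1 = 467
i=3: 467 = 3·5^3 + 3·5^2 + 3·5 + 2 (b=5); 5→6: 3·6^3 + 3·6^2 + 3·6 + 2 = 776; 776−1 = 775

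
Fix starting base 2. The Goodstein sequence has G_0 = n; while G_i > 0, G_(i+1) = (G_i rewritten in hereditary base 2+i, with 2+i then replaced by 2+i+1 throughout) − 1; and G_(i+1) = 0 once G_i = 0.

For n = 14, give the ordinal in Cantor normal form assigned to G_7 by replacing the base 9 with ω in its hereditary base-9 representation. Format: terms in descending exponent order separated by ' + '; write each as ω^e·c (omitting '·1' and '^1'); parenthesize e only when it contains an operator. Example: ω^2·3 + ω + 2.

14 —HB2→ 2^(2 + 1) + 2^2 + 2 —bump→ 3^(3 + 1) + 3^3 + 3 = 111 —(−1)→ 110
110 —HB3→ 3^(3 + 1) + 3^3 + 2 —bump→ 4^(4 + 1) + 4^4 + 2 = 1282 —(−1)→ 1281
1281 —HB4→ 4^(4 + 1) + 4^4 + 1 —bump→ 5^(5 + 1) + 5^5 + 1 = 18751 —(−1)→ 18750
18750 —HB5→ 5^(5 + 1) + 5^5 —bump→ 6^(6 + 1) + 6^6 = 326592 —(−1)→ 326591
326591 —HB6→ 6^(6 + 1) + 5·6^5 + 5·6^4 + 5·6^3 + 5·6^2 + 5·6 + 5 —bump→ 7^(7 + 1) + 5·7^5 + 5·7^4 + 5·7^3 + 5·7^2 + 5·7 + 5 = 5862841 —(−1)→ 5862840
5862840 —HB7→ 7^(7 + 1) + 5·7^5 + 5·7^4 + 5·7^3 + 5·7^2 + 5·7 + 4 —bump→ 8^(8 + 1) + 5·8^5 + 5·8^4 + 5·8^3 + 5·8^2 + 5·8 + 4 = 134404972 —(−1)→ 134404971
134404971 —HB8→ 8^(8 + 1) + 5·8^5 + 5·8^4 + 5·8^3 + 5·8^2 + 5·8 + 3 —bump→ 9^(9 + 1) + 5·9^5 + 5·9^4 + 5·9^3 + 5·9^2 + 5·9 + 3 = 3487116549 —(−1)→ 3487116548
3487116548 —HB9→ 9^(9 + 1) + 5·9^5 + 5·9^4 + 5·9^3 + 5·9^2 + 5·9 + 2 —bump→ 10^(10 + 1) + 5·10^5 + 5·10^4 + 5·10^3 + 5·10^2 + 5·10 + 2 = 100000555552 —(−1)→ 100000555551

ω^(ω + 1) + ω^5·5 + ω^4·5 + ω^3·5 + ω^2·5 + ω·5 + 2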